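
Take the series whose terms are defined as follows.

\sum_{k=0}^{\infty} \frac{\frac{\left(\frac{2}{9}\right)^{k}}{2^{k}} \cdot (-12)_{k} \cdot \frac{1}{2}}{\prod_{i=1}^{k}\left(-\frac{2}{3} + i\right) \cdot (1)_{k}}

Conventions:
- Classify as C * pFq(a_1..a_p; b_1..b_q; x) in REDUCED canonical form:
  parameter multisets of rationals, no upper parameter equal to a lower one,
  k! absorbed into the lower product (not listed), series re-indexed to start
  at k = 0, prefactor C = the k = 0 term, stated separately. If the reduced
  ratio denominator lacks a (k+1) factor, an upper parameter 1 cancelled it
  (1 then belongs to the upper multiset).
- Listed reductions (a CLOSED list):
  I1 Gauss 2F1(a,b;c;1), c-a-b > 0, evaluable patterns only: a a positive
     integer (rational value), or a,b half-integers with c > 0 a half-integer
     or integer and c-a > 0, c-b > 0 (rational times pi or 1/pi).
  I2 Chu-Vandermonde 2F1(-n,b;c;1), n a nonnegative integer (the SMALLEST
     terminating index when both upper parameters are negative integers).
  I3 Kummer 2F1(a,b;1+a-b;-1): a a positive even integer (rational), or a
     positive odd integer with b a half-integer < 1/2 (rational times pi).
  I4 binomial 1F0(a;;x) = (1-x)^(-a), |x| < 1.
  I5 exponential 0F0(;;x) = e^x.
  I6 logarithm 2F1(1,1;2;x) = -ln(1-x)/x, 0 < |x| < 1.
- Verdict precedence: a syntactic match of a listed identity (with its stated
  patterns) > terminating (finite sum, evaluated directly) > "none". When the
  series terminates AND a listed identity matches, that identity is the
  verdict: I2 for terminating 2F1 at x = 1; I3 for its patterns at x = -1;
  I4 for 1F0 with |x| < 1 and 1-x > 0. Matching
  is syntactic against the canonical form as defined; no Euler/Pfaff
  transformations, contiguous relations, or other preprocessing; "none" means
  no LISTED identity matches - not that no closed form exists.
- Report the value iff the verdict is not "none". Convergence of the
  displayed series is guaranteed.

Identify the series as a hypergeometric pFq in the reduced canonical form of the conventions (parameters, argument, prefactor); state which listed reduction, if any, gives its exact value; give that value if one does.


At argument \frac{1}{9}: a 1F1 with upper {-12}, lower {\frac{1}{3}}, scaled by C = \frac{1}{2}. Verdict: terminating - upper -12 stops the sum at k = 12; the 13 terms are added exactly. Exact value: -\frac{13713984398322510227}{19090677945411072000}.

Key step: with t_0 = \frac{1}{2}, (1)_k (prefactor 1/2) is k! itself.
Step ratio: r(k) = \frac{1}{9} * (k-12) / [(k+\frac{1}{3}) (k+1)] - rational in k. x = \frac{1}{9}; t_0 = \frac{1}{2}; negate the roots.


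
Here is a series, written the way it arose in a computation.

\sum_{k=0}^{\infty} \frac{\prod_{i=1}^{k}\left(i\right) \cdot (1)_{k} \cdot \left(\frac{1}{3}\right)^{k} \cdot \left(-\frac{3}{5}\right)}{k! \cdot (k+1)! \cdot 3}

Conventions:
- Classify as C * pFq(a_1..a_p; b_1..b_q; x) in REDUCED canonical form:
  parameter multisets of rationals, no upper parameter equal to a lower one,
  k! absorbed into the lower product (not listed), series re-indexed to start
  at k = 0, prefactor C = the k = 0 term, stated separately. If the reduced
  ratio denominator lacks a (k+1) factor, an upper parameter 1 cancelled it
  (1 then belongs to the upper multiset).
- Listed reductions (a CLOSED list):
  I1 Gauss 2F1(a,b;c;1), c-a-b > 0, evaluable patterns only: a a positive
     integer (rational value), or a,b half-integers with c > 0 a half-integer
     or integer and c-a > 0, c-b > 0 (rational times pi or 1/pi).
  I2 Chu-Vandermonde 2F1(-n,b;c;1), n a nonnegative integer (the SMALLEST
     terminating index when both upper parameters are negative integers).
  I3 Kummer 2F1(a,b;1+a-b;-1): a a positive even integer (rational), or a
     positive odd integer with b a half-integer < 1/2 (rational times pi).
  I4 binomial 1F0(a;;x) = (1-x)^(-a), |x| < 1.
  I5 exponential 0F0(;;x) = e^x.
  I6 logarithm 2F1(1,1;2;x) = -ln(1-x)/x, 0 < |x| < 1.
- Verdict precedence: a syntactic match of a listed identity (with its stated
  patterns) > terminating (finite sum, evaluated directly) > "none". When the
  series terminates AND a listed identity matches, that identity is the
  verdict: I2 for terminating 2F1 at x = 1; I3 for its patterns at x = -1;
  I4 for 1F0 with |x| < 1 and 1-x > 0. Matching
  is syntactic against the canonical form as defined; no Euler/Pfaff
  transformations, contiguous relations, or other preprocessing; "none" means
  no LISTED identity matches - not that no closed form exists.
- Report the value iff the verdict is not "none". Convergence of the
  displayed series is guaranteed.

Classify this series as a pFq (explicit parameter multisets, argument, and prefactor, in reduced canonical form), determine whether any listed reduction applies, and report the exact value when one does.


x = \frac{1}{3} here; the reduced form reads 2F1, upper {1, 1}, lower {2}, C = -\frac{1}{5}. Verdict: the logarithmic series (I6) matches (the logarithm: parameters (1,1;2), x = \frac{1}{3}). Its exact value is \frac{3}{5} \cdot \ln\left(\frac{2}{3}\right).

Structural cue: x = \frac{1}{3} and the constant factors (prefactor -1/5) combine into one prefactor.
Adjacent-term ratio: r(k) = \frac{1}{3} * (k+1) (k+1) / [(k+2) (k+1)] - rational in k, leading ratio \frac{1}{3}; with t_0 = -\frac{1}{5}, classification follows.


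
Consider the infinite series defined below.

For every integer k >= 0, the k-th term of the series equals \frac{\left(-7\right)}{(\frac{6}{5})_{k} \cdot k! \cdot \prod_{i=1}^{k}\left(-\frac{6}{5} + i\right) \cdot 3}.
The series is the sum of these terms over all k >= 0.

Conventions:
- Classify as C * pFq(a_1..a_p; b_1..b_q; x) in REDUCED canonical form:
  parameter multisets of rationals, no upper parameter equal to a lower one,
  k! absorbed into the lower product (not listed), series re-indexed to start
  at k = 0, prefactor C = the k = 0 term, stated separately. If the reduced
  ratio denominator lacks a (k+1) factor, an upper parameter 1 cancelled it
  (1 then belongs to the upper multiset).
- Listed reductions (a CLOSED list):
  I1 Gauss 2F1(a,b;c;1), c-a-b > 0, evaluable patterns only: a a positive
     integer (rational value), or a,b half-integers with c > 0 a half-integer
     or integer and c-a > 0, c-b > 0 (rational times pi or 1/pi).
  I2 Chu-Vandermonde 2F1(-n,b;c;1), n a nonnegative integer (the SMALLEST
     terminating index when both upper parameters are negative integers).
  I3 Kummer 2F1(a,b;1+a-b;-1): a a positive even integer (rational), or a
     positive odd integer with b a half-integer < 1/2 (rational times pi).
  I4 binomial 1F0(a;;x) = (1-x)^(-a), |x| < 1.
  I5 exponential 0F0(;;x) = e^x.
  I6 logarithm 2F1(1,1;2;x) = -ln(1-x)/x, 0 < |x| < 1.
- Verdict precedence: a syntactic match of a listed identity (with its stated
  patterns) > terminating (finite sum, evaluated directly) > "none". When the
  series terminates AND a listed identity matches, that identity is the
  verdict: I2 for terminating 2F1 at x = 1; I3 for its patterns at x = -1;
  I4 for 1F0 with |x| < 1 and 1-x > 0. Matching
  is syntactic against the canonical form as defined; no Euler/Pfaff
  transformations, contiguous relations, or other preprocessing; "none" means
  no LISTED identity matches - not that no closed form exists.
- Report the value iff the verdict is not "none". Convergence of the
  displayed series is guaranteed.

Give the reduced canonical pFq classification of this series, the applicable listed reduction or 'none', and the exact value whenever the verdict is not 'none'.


The series (x = 1) is 0F2: upper {-}, lower {-\frac{1}{5}, \frac{6}{5}}, prefactor -\frac{7}{3}. Verdict: none (x = 1): each listed identity misses the multisets {-} ; {-\frac{1}{5}, \frac{6}{5}}.

Key observation: t_0 = -\frac{7}{3} here, and the lower running product (C = -7/3, x = 1) is a rising factorial.
Step ratio: r(k) = 1 * 1 / [(k-\frac{1}{5}) (k+\frac{6}{5}) (k+1)] ; factor over Q: parameters, x = 1, and C = -\frac{7}{3}.


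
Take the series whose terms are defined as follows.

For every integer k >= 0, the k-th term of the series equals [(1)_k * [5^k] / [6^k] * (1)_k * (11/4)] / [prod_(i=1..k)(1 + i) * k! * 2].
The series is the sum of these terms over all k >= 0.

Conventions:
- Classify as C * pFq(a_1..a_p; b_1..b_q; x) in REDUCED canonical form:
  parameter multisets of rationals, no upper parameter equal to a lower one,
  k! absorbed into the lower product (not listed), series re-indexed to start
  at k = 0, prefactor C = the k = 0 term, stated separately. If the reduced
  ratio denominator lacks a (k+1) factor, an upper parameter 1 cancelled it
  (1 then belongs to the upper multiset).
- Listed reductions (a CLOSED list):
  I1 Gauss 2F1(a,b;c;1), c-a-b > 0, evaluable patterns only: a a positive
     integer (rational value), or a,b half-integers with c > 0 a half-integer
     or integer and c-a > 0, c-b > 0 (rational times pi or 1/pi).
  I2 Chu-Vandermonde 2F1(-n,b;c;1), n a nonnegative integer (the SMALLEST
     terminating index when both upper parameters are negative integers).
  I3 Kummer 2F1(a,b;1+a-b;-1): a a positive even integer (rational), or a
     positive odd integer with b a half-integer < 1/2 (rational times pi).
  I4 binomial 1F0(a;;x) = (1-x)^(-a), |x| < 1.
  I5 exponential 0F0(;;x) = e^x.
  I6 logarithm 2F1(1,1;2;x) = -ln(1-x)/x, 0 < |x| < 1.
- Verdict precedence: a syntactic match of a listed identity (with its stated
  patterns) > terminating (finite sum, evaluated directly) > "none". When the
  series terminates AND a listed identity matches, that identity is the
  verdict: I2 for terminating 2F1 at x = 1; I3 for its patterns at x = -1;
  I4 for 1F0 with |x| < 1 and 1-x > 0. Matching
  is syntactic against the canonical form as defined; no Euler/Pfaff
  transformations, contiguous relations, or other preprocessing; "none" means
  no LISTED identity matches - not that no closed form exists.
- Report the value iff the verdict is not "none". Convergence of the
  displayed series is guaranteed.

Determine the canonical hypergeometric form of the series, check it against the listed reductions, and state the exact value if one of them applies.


Prefactor 11/8, argument 5/6: 2F1 with upper {1, 1} over lower {2}. Verdict: the logarithmic series (I6) applies (the logarithm: parameters (1,1;2), x = 5/6). Value: (-33/20) * ln(1/6).

Key observation: t_0 = 11/8 here, and the constant factors (C = 11/8, x = 5/6) combine into one prefactor.
Ratio: r(k) = (5/6) * (k+1) (k+1) / [(k+2) (k+1)] - rational in k. x = (5/6); t_0 = 11/8; negate the roots.


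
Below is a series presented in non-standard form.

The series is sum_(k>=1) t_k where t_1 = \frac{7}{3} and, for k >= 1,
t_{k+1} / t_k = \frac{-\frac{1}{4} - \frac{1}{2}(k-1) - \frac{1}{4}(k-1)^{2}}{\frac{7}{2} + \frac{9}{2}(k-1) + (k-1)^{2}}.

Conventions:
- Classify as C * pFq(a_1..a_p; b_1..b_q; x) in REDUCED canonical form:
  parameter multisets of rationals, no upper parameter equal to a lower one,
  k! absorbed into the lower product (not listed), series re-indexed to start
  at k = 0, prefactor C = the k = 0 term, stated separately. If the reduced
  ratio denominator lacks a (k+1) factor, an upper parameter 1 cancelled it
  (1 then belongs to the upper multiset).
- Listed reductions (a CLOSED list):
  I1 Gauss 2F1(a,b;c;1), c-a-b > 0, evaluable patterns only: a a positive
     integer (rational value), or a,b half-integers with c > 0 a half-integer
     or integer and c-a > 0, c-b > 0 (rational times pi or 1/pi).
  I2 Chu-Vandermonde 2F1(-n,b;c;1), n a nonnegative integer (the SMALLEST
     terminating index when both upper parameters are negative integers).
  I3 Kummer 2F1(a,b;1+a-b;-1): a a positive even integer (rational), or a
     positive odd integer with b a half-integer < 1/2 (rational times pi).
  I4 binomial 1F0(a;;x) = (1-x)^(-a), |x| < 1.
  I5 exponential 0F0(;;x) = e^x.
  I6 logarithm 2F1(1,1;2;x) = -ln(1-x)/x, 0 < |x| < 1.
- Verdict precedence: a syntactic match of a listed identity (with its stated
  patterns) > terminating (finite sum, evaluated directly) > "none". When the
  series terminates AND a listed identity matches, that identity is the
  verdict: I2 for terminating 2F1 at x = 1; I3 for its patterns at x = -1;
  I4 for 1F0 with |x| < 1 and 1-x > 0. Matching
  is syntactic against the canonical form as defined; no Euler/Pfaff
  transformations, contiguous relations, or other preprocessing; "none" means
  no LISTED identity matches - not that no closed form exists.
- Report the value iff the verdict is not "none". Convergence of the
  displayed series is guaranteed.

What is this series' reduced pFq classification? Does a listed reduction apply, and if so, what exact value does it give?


Reduced: x = -\frac{1}{4}, 2F1, upper = {1, 1}, lower = {\frac{7}{2}}, C = \frac{7}{3}. Verdict: none. Every listed pattern misses the 2F1 form at -\frac{1}{4}, upper {1, 1}.

The tell: t_0 = \frac{7}{3} here, and factor the ratio over Q (C = 7/3, x = -1/4): negated roots = parameters.
Adjacent-term ratio: r(k) = -\frac{1}{4} * (k+1) (k+1) / [(k+\frac{7}{2}) (k+1)] - rational in k. x = -\frac{1}{4}; t_0 = \frac{7}{3}; negate the roots.


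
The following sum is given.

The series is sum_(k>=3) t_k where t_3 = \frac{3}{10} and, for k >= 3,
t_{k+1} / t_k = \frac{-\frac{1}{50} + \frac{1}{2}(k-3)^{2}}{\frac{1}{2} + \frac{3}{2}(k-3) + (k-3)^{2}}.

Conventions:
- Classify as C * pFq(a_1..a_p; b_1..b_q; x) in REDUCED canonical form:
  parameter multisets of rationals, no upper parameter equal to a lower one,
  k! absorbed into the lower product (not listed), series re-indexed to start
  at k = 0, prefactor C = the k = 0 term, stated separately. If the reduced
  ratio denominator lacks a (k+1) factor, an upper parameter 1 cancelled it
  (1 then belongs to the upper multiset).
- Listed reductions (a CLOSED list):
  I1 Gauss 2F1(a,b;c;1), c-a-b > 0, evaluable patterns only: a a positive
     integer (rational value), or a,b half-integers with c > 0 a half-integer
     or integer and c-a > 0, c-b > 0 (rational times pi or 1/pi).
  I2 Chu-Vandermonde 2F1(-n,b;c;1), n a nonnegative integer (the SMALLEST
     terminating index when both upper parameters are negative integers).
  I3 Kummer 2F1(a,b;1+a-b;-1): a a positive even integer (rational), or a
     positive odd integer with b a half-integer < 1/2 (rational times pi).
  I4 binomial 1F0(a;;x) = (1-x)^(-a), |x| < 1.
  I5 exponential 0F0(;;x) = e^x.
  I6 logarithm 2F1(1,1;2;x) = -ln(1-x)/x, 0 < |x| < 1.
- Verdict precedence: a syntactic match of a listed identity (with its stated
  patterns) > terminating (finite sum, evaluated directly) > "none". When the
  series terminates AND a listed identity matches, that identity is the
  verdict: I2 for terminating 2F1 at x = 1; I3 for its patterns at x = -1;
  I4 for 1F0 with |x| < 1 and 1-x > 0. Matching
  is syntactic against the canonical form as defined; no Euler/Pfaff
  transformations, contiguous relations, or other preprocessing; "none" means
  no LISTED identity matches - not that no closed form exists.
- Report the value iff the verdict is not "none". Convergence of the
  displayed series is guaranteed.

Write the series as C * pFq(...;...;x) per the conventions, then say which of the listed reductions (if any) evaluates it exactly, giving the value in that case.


Reduced: x = \frac{1}{2}, 2F1, upper = {-\frac{1}{5}, \frac{1}{5}}, lower = {\frac{1}{2}}, C = \frac{3}{10}. Verdict: no listed reduction: x = \frac{1}{2} and upper {-\frac{1}{5}, \frac{1}{5}} fail every I1-I6 pattern.

First insight: with t_0 = \frac{3}{10}, roots of the ratio polynomials (C = 3/10) are the negated parameters.
Step ratio: r(k) = \frac{1}{2} * (k-\frac{1}{5}) (k+\frac{1}{5}) / [(k+\frac{1}{2}) (k+1)] - poly over poly, x = \frac{1}{2} from leading terms; C = \frac{3}{10} at k = 0.


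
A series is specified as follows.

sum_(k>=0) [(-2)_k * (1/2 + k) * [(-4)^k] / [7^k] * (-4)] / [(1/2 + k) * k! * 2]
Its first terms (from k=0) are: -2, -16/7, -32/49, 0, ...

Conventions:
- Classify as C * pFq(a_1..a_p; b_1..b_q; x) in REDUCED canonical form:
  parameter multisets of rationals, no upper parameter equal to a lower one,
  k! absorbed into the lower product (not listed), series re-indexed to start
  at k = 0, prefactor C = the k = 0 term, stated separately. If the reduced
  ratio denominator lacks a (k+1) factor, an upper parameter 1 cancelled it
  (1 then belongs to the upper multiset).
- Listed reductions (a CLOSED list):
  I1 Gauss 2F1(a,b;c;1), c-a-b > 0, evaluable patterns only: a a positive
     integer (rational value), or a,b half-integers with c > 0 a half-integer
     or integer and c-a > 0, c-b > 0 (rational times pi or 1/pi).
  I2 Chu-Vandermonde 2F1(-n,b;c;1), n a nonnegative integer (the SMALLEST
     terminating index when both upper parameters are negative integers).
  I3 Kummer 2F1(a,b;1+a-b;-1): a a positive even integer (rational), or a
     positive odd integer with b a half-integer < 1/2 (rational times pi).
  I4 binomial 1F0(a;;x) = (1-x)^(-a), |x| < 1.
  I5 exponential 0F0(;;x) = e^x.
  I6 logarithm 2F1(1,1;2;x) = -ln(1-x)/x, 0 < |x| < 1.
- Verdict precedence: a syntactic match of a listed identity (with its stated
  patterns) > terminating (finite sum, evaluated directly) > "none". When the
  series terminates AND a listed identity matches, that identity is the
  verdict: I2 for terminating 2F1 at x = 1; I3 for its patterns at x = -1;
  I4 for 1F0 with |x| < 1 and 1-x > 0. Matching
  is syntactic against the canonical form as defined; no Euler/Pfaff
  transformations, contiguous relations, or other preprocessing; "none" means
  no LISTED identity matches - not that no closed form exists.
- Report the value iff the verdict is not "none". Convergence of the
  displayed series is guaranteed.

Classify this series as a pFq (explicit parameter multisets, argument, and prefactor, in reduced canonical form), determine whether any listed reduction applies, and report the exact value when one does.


x = -4/7 here; the reduced form reads 1F0, upper {-2}, lower {-}, C = -2. Verdict: this is binomial (I4) (the 1F0 binomial series: exponent 2, x = -4/7). Sum: -242/49.

Key step: t_0 = -2 here, and the two geometric factors (C = -2) combine into one argument.
Consecutive-term ratio: r(k) = (-4/7) * (k-2) / [(k+1)] - rational in k, leading ratio (-4/7); with t_0 = -2, classification follows.


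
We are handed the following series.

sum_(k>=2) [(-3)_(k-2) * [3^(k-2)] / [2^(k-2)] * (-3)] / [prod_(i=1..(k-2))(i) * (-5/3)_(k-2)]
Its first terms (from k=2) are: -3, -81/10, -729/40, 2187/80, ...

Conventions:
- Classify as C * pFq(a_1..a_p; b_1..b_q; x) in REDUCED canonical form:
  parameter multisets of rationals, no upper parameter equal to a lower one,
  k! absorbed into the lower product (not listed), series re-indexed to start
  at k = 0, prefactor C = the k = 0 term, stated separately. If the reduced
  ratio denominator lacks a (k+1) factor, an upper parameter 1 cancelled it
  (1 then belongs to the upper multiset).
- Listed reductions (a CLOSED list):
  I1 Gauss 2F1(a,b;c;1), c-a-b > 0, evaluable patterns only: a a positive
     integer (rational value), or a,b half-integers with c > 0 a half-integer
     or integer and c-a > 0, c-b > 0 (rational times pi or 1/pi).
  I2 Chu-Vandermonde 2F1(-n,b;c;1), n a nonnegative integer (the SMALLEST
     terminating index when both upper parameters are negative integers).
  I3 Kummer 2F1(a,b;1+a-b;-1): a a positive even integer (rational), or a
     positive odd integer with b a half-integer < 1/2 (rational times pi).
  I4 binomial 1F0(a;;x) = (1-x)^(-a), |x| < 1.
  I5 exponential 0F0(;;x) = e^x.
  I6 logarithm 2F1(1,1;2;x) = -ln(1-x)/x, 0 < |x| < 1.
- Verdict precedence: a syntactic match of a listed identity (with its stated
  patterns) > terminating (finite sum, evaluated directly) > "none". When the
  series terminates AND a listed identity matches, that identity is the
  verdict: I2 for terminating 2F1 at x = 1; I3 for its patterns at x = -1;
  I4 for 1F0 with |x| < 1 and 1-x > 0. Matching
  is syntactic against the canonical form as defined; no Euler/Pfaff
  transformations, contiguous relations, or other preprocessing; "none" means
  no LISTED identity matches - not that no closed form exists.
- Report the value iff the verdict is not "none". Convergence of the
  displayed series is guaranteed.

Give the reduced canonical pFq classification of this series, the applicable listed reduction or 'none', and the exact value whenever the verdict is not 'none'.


With C = -3: the canonical form is 1F1(-3; -5/3; 3/2). Verdict: terminating at k = 3: the factor (-3)_k kills every later term; summing the 4 survivors is exact. Exact value: -159/80.

Structural cue: from the first term -3: the two k-th powers (C = -3) combine into one argument.
Term ratio: r(k) = (3/2) * (k-3) / [(k-5/3) (k+1)] - rational in k, leading ratio (3/2); with t_0 = -3, classification follows.


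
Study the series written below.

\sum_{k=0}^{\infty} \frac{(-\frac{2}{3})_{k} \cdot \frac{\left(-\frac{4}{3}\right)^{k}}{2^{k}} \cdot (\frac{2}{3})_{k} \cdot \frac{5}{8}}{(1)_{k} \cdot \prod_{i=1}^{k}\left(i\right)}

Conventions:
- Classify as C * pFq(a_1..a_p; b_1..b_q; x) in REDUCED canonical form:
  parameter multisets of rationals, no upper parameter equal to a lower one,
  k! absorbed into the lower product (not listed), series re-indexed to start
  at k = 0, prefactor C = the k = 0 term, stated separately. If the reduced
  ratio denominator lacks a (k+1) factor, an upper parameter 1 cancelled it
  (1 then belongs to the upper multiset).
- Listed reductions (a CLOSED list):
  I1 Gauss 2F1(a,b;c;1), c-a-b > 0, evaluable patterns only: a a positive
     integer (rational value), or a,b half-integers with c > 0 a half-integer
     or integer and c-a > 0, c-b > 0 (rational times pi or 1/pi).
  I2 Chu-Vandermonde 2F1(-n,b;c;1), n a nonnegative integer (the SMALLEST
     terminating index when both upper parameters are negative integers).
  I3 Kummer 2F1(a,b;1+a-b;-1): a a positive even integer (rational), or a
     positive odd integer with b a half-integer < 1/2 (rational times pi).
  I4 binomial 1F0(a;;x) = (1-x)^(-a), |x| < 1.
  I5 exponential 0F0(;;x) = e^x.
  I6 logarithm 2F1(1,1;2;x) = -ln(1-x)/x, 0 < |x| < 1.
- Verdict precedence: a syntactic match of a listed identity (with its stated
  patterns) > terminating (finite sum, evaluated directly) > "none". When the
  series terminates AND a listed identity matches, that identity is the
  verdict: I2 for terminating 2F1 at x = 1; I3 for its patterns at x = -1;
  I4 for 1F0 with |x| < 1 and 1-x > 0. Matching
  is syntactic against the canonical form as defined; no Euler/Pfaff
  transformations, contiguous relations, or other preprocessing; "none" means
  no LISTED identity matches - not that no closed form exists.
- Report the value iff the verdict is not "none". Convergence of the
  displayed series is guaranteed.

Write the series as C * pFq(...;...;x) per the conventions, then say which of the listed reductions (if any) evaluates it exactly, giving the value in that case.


The series (x = -\frac{2}{3}) is 2F1: upper {-\frac{2}{3}, \frac{2}{3}}, lower {1}, prefactor \frac{5}{8}. Verdict: none. No listed pattern accepts 2F1(-\frac{2}{3}, \frac{2}{3}; 1; -\frac{2}{3}).

The tell: with t_0 = \frac{5}{8}, (1)_k (C = 5/8) is k! itself.
Ratio: r(k) = -\frac{2}{3} * (k-\frac{2}{3}) (k+\frac{2}{3}) / [(k+1) (k+1)] - rational in k. x = -\frac{2}{3}; t_0 = \frac{5}{8}; negate the roots.


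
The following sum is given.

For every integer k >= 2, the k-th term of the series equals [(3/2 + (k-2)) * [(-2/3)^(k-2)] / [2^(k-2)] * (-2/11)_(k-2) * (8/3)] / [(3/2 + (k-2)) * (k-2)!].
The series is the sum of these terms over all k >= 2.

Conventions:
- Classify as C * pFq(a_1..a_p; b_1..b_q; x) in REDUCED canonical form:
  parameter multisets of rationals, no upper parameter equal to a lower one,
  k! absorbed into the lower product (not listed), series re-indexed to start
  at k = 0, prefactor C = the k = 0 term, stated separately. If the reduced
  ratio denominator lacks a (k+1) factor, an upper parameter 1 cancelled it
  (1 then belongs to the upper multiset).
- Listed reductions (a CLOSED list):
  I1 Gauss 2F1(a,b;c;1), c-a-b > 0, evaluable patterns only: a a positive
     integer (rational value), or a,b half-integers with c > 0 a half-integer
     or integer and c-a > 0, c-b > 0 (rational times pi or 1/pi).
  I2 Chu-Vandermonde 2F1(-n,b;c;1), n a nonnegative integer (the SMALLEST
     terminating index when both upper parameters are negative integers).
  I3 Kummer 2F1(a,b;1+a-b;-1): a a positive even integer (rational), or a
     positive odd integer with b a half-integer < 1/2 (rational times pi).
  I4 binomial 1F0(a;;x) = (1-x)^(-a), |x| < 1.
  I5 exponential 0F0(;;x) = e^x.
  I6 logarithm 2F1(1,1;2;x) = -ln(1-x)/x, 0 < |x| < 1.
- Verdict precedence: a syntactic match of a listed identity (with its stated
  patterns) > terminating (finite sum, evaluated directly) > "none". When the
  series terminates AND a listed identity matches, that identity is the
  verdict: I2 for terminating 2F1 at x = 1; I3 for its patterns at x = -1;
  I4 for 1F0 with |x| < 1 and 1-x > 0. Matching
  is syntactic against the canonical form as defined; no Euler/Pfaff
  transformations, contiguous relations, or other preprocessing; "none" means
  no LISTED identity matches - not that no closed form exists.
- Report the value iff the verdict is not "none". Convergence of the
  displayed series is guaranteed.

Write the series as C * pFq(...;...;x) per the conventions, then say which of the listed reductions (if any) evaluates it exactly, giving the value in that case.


This is 8/3 * 1F0(-2/11; -; -1/3) in reduced canonical form. Verdict at x = -1/3: the binomial series (I4) matches (the 1F0 binomial series: exponent 2/11, x = -1/3). Value: (8/3) * (4/3)^(2/11).

Structural cue: with t_0 = 8/3, the two k-th powers (C = 8/3, x = -1/3) combine into one argument.
Ratio: r(k) = (-1/3) * (k-2/11) / [(k+1)] - rational in k. x = (-1/3); t_0 = 8/3; negate the roots.


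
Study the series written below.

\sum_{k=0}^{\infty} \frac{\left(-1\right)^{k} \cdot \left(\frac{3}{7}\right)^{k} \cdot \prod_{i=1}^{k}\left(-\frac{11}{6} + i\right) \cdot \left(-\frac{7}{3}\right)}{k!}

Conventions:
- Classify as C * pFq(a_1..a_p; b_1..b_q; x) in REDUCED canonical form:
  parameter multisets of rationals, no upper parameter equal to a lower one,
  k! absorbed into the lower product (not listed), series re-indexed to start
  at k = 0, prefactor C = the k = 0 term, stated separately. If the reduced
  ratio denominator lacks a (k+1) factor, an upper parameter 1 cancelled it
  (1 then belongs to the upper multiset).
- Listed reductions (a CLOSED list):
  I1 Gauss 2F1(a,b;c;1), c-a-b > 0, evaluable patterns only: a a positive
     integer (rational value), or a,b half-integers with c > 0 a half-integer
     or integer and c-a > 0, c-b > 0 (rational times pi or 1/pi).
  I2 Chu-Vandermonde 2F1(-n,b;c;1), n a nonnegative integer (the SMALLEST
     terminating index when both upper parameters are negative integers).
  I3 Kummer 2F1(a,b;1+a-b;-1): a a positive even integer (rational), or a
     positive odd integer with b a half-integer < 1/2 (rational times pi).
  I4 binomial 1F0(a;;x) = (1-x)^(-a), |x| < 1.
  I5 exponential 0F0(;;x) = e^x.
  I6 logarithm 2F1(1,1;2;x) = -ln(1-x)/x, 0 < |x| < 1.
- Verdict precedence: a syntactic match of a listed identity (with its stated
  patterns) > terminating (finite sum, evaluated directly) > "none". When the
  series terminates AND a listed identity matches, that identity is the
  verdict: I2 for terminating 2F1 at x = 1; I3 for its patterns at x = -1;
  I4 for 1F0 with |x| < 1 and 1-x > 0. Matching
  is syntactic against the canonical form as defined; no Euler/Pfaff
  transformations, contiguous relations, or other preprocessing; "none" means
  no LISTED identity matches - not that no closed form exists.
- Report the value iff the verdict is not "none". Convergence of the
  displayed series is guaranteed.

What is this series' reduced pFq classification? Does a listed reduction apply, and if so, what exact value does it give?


The series (x = -\frac{3}{7}) is 1F0: upper {-\frac{5}{6}}, lower {-}, prefactor -\frac{7}{3}. Verdict at x = -\frac{3}{7}: binomial (I4) matches (the 1F0 binomial series: exponent 5/6, x = -\frac{3}{7}). Value: \left(-\frac{7}{3}\right) \cdot \left(\frac{10}{7}\right)^{\frac{5}{6}}.

The tell: x = -\frac{3}{7} and the (-1)^k factor (C = -7/3) folds into the argument's sign.
Adjacent-term ratio: r(k) = -\frac{3}{7} * (k-\frac{5}{6}) / [(k+1)] - poly over poly, x = -\frac{3}{7} from leading terms; C = -\frac{7}{3} at k = 0.


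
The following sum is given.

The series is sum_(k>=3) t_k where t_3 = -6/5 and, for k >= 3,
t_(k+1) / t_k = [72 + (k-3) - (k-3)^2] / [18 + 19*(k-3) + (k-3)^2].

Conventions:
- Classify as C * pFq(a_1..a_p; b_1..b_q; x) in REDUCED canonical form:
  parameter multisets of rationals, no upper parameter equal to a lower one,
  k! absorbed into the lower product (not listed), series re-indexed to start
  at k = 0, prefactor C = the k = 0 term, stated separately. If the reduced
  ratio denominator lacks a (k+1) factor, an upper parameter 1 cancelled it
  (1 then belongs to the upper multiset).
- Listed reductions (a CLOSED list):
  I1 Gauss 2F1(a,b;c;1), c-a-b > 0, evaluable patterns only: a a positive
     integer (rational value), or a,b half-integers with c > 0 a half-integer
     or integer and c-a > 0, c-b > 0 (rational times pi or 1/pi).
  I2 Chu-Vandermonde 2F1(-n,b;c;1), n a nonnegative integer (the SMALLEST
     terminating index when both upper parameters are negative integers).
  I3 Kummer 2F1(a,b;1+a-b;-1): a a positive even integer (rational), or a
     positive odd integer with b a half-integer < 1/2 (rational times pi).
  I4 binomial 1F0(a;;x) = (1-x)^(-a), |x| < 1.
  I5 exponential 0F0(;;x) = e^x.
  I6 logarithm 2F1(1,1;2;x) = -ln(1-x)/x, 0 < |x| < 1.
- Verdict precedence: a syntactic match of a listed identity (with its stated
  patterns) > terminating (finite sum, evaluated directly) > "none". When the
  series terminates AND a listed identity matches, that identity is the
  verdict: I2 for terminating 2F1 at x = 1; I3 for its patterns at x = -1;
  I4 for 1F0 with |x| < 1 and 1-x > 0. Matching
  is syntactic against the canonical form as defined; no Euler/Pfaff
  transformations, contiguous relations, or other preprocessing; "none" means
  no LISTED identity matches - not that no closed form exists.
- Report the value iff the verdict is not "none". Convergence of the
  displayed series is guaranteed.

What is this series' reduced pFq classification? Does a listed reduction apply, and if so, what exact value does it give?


Reduced: x = -1, 2F1, upper = {-9, 8}, lower = {18}, C = -6/5. Verdict: Kummer's theorem (I3) fires (x = -1; c = 18 equals 1+a-b for upper {-9, 8}: listed pattern). Its exact value is -204/5.

The tell: with t_0 = -6/5, the expanded ratio factors over Q; C = -6/5, roots give parameters.
Ratio: r(k) = (-1) * (k-9) (k+8) / [(k+18) (k+1)] ; factor over Q: parameters, x = (-1), and C = -6/5.


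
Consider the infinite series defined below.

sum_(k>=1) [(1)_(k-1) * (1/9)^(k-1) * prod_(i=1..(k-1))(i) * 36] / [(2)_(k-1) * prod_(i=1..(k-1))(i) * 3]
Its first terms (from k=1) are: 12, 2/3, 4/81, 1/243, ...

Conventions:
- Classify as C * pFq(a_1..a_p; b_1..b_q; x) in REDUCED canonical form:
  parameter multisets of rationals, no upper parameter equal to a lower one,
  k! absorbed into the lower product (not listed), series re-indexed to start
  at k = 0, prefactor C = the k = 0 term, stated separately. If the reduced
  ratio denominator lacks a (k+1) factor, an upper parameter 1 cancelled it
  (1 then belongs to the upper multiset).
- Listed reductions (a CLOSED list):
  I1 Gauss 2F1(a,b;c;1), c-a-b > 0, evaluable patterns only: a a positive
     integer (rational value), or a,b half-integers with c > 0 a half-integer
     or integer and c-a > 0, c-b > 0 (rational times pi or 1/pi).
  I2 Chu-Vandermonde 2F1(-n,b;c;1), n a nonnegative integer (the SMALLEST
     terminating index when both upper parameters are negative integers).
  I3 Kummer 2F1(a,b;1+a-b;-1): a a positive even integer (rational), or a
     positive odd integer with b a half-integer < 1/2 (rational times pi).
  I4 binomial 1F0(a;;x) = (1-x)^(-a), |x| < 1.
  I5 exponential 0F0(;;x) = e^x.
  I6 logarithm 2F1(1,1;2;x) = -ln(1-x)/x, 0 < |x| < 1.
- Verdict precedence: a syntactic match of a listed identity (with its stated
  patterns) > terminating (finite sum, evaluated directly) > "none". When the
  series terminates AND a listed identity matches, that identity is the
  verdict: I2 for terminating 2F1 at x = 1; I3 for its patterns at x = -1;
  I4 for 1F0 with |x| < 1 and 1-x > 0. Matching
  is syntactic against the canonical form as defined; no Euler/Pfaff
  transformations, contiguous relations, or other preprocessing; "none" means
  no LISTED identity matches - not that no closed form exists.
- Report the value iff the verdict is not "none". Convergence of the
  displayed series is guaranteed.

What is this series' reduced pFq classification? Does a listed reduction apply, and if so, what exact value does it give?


Key step: x = (1/9) and the product of the first k integers (C = 12, x = 1/9) is k!.
Ratio: r(k) = (1/9) * (k+1) (k+1) / [(k+2) (k+1)] - rational in k. x = (1/9); t_0 = 12; negate the roots.

Reduced: x = 1/9, 2F1, upper = {1, 1}, lower = {2}, C = 12. Verdict (x = 1/9): the logarithmic series (I6) applies (the logarithm: parameters (1,1;2), x = 1/9). Value: (-108) * ln(8/9).


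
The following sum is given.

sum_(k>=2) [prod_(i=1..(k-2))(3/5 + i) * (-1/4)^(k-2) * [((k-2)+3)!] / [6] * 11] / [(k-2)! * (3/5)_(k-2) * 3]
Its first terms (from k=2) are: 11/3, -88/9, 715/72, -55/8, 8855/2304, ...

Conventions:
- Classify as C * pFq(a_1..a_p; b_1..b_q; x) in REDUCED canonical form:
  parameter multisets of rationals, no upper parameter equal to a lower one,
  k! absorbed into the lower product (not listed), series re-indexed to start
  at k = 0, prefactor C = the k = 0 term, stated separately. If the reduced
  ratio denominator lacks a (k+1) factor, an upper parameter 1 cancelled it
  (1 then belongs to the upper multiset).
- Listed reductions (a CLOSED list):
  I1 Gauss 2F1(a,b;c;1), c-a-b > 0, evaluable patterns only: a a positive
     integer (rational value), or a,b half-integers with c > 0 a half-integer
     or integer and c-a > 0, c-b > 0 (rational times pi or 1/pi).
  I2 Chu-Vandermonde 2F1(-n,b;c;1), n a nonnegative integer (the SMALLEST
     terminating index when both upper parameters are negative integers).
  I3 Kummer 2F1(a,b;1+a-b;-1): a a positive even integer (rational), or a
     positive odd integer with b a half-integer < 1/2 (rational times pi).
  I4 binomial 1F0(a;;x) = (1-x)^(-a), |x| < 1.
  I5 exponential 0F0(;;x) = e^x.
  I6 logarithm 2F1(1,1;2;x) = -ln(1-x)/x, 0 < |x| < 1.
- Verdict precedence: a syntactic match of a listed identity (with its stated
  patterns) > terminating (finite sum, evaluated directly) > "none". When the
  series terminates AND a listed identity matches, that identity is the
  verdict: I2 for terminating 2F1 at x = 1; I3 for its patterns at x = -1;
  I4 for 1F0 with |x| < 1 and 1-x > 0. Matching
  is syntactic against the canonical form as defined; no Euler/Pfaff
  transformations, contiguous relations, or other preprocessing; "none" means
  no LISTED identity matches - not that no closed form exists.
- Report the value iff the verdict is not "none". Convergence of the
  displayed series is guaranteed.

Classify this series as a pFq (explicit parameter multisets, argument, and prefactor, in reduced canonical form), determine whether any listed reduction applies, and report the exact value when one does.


x = -1/4 here; the reduced form reads 2F1, upper {8/5, 4}, lower {3/5}, C = 11/3. Verdict: none (x = -1/4): each listed identity misses the multisets {8/5, 4} ; {3/5}.

Structural cue: x = (-1/4) and the running product (prefactor 11/3) telescopes to a rising factorial.
Consecutive-term ratio: r(k) = (-1/4) * (k+8/5) (k+4) / [(k+3/5) (k+1)] - rational in k, leading ratio (-1/4); with t_0 = 11/3, classification follows.


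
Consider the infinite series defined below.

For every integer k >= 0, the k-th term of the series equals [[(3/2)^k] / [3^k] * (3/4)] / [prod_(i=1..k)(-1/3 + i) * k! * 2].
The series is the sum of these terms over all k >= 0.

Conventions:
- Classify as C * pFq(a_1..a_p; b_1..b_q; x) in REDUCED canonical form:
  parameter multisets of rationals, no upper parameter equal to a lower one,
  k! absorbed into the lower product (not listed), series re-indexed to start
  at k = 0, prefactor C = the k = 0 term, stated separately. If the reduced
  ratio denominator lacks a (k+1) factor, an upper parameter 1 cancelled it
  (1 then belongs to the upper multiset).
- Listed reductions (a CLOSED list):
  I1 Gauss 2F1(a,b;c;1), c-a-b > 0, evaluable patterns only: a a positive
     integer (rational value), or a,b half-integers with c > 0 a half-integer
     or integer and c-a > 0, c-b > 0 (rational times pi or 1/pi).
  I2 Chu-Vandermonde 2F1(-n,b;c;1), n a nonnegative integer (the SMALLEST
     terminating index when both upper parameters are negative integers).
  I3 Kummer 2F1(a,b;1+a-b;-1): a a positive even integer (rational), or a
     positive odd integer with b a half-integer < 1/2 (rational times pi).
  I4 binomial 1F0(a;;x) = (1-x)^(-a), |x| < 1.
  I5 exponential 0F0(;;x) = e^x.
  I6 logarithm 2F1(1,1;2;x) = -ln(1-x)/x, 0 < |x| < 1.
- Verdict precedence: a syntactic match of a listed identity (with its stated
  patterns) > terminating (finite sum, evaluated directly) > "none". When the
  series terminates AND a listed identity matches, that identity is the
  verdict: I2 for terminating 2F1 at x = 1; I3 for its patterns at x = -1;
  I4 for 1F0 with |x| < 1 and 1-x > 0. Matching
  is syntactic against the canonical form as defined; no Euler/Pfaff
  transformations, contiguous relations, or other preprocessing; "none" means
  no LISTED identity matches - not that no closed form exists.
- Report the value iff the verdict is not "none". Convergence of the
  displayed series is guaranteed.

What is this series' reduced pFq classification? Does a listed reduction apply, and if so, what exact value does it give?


Key step: x = (1/2) and the lower running product (prefactor 3/8) is a rising factorial.
Consecutive-term ratio: r(k) = (1/2) * 1 / [(k+2/3) (k+1)] - poly over poly, x = (1/2) from leading terms; C = 3/8 at k = 0.

The series (x = 1/2) is 0F1: upper {-}, lower {2/3}, prefactor 3/8. Verdict: none. No listed pattern accepts 0F1(-; 2/3; 1/2).


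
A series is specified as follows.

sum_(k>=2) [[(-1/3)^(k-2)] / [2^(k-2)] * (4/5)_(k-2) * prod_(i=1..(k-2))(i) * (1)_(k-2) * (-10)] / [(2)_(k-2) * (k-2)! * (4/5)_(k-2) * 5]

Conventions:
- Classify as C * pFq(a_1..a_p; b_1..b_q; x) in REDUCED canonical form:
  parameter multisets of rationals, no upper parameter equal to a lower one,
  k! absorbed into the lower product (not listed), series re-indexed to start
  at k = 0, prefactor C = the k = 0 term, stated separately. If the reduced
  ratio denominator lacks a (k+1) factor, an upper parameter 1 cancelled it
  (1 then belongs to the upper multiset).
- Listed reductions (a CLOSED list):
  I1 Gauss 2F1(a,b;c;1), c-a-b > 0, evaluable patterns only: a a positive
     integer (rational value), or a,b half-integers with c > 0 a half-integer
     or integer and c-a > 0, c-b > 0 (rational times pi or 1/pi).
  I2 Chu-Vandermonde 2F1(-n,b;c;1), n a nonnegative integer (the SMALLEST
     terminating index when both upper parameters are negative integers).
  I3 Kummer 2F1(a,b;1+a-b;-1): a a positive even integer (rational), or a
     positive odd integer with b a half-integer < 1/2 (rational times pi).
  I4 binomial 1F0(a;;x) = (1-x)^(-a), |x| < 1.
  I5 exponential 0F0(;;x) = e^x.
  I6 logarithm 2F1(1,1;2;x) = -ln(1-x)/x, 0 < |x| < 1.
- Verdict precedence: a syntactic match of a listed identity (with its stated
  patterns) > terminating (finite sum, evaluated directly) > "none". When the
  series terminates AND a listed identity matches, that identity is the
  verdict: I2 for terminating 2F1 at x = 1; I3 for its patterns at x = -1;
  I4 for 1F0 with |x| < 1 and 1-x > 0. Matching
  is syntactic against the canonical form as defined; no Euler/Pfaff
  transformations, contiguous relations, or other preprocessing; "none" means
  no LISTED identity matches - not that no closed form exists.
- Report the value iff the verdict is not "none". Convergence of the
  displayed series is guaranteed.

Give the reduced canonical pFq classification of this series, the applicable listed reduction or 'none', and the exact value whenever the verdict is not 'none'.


x = -1/6 here; the reduced form reads 2F1, upper {1, 1}, lower {2}, C = -2. Verdict: this is logarithm (I6) (the logarithm: parameters (1,1;2), x = -1/6). Value: (-12) * ln(7/6).

Key observation: from the first term -2: the running product (C = -2, x = -1/6) telescopes to a rising factorial.
Step ratio: r(k) = (-1/6) * (k+1) (k+1) / [(k+2) (k+1)] - rational in k. x = (-1/6); t_0 = -2; negate the roots.
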